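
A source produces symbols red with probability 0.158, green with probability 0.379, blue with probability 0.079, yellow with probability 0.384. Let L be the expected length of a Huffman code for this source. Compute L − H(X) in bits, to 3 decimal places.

Entropy H = −Σ p log₂ p ≈ 1.7706 bits.
Huffman merges: 79/1000+79/500→237/1000; 237/1000+379/1000→77/125; 48/125+77/125→1. L = 1853/1000 ≈ 1.8530.
L − H = 1.8530 − 1.7706 = 0.082 bits.

0.082 bits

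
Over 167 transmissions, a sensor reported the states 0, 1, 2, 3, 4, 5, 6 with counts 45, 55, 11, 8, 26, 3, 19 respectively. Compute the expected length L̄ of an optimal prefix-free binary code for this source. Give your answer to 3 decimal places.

2.443 bits/symbol

Probabilities are the counts divided by 167.
Repeatedly combine the two least-probable nodes; the expected code length is the sum of the merged weights.
merge 3/167 + 8/167 → 11/167
merge 11/167 + 11/167 → 22/167
merge 19/167 + 22/167 → 41/167
merge 26/167 + 41/167 → 67/167
merge 45/167 + 55/167 → 100/167
merge 67/167 + 100/167 → 1
L = 11/167 + 22/167 + 41/167 + 67/167 + 100/167 + 1 = 408/167 ≈ 2.443 bits/symbol.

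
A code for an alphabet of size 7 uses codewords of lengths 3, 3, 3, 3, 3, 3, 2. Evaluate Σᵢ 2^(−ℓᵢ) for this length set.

With common denominator 2^3 = 8: Σ 2^(−ℓᵢ) = 1/8 + 1/8 + 1/8 + 1/8 + 1/8 + 1/8 + 2/8 = 8/8 = 1.

1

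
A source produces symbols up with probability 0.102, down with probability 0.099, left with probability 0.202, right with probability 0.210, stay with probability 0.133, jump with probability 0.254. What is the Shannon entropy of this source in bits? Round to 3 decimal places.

H = −Σ pᵢ log₂ pᵢ.
−0.102·log₂(0.102) = 0.3359
−0.099·log₂(0.099) = 0.3303
−0.202·log₂(0.202) = 0.4661
−0.210·log₂(0.210) = 0.4728
−0.133·log₂(0.133) = 0.3871
−0.254·log₂(0.254) = 0.5022
Sum ≈ 2.4945 → 2.494 bits.

2.494 bits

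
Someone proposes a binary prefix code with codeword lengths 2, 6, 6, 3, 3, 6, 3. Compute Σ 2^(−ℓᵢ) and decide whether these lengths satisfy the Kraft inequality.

0.671875; yes

With common denominator 2^6 = 64: Σ 2^(−ℓᵢ) = 16/64 + 1/64 + 1/64 + 8/64 + 8/64 + 1/64 + 8/64 = 43/64 = 0.671875.
Kraft's inequality requires Σ ≤ 1; here Σ = 0.671875 ≤ 1, so such a prefix code exists.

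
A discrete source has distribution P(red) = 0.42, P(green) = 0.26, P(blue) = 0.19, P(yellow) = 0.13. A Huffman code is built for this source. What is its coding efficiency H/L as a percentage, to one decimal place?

98.4%

Entropy H = −Σ p log₂ p ≈ 1.8688 bits.
Huffman merges: 13/100+19/100→8/25; 13/50+8/25→29/50; 21/50+29/50→1. L = 19/10 ≈ 1.9000.
Efficiency = H/L = 1.8688/1.9000 = 98.4%.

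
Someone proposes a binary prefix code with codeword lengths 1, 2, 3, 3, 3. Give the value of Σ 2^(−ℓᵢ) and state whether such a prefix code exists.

1.125; no

With common denominator 2^3 = 8: Σ 2^(−ℓᵢ) = 4/8 + 2/8 + 1/8 + 1/8 + 1/8 = 9/8 = 1.125.
Kraft's inequality requires Σ ≤ 1; here Σ = 1.125 > 1, so no such prefix code exists.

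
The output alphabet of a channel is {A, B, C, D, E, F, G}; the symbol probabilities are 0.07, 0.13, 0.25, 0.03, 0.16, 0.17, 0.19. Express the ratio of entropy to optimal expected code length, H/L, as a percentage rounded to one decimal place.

98.3%

Entropy H = −Σ p log₂ p ≈ 2.6158 bits.
Huffman merges: 3/100+7/100→1/10; 1/10+13/100→23/100; 4/25+17/100→33/100; 19/100+23/100→21/50; 1/4+33/100→29/50; 21/50+29/50→1. L = 133/50 ≈ 2.6600.
Efficiency = H/L = 2.6158/2.6600 = 98.3%.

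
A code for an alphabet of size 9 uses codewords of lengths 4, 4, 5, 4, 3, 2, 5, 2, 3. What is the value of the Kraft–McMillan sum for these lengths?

With common denominator 2^5 = 32: Σ 2^(−ℓᵢ) = 2/32 + 2/32 + 1/32 + 2/32 + 4/32 + 8/32 + 1/32 + 8/32 + 4/32 = 32/32 = 1.

1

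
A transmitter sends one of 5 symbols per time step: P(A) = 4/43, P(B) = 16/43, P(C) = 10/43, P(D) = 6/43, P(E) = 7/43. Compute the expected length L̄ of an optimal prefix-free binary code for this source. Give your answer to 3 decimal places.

2.233 bits/symbol

Repeatedly combine the two least-probable nodes; the expected code length is the sum of the merged weights.
merge 4/43 + 6/43 → 10/43
merge 7/43 + 10/43 → 17/43
merge 10/43 + 16/43 → 26/43
merge 17/43 + 26/43 → 1
L = 10/43 + 17/43 + 26/43 + 1 = 96/43 ≈ 2.233 bits/symbol.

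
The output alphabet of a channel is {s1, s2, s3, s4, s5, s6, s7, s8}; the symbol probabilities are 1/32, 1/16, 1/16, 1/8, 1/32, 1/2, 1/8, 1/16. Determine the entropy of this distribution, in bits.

2.3125 bits

Each probability is a power of 1/2, so log₂(1/p) is an integer.
H = Σ p·log₂(1/p) = 1/32·5 + 1/16·4 + 1/16·4 + 1/8·3 + 1/32·5 + 1/2·1 + 1/8·3 + 1/16·4 = 2.3125 bits.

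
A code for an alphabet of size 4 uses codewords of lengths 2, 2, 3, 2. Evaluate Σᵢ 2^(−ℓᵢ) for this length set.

With common denominator 2^3 = 8: Σ 2^(−ℓᵢ) = 2/8 + 2/8 + 1/8 + 2/8 = 7/8 = 0.875.

0.875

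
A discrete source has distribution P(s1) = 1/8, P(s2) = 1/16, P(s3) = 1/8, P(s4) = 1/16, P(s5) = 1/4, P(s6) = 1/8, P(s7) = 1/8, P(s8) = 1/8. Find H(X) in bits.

2.875 bits

Each probability is a power of 1/2, so log₂(1/p) is an integer.
H = Σ p·log₂(1/p) = 1/8·3 + 1/16·4 + 1/8·3 + 1/16·4 + 1/4·2 + 1/8·3 + 1/8·3 + 1/8·3 = 2.875 bits.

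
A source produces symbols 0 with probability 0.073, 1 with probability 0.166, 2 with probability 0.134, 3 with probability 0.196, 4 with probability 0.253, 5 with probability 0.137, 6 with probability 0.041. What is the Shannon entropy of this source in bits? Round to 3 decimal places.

2.639 bits

H = −Σ pᵢ log₂ pᵢ.
−0.073·log₂(0.073) = 0.2756
−0.166·log₂(0.166) = 0.4301
−0.134·log₂(0.134) = 0.3886
−0.196·log₂(0.196) = 0.4608
−0.253·log₂(0.253) = 0.5016
−0.137·log₂(0.137) = 0.3929
−0.041·log₂(0.041) = 0.1889
Sum ≈ 2.6385 → 2.639 bits.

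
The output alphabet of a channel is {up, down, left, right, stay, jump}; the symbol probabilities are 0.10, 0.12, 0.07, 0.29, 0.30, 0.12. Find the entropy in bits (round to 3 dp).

H = −Σ pᵢ log₂ pᵢ.
−0.10·log₂(0.10) = 0.3322
−0.12·log₂(0.12) = 0.3671
−0.07·log₂(0.07) = 0.2686
−0.29·log₂(0.29) = 0.5179
−0.30·log₂(0.30) = 0.5211
−0.12·log₂(0.12) = 0.3671
Sum ≈ 2.3739 → 2.374 bits.

2.374 bits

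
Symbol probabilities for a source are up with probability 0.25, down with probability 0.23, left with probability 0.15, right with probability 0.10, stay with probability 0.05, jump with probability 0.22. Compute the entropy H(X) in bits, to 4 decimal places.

2.4271 bits

H = −Σ pᵢ log₂ pᵢ.
−0.25·log₂(0.25) = 0.5000
−0.23·log₂(0.23) = 0.4877
−0.15·log₂(0.15) = 0.4105
−0.10·log₂(0.10) = 0.3322
−0.05·log₂(0.05) = 0.2161
−0.22·log₂(0.22) = 0.4806
Sum ≈ 2.4271 → 2.4271 bits.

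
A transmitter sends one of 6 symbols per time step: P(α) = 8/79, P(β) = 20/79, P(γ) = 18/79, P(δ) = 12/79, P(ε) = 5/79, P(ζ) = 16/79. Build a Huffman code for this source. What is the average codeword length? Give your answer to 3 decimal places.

Repeatedly combine the two least-probable nodes; the expected code length is the sum of the merged weights.
merge 5/79 + 8/79 → 13/79
merge 12/79 + 13/79 → 25/79
merge 16/79 + 18/79 → 34/79
merge 20/79 + 25/79 → 45/79
merge 34/79 + 45/79 → 1
L = 13/79 + 25/79 + 34/79 + 45/79 + 1 = 196/79 ≈ 2.481 bits/symbol.

2.481 bits/symbol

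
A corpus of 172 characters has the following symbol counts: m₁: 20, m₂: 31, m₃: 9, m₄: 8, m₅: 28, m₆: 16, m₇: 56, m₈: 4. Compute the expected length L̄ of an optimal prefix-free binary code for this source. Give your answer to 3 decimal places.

Probabilities are the counts divided by 172.
Repeatedly combine the two least-probable nodes; the expected code length is the sum of the merged weights.
merge 1/43 + 2/43 → 3/43
merge 9/172 + 3/43 → 21/172
merge 4/43 + 5/43 → 9/43
merge 21/172 + 7/43 → 49/172
merge 31/172 + 9/43 → 67/172
merge 49/172 + 14/43 → 105/172
merge 67/172 + 105/172 → 1
L = 3/43 + 21/172 + 9/43 + 49/172 + 67/172 + 105/172 + 1 = 231/86 ≈ 2.686 bits/symbol.

2.686 bits/symbol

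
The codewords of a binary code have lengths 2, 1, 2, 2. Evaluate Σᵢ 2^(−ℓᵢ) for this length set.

With common denominator 2^2 = 4: Σ 2^(−ℓᵢ) = 1/4 + 2/4 + 1/4 + 1/4 = 5/4 = 1.25.

1.25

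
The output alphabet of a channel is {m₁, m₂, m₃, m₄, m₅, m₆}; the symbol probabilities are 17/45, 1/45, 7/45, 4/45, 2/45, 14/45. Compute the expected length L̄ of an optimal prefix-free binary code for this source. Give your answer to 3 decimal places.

Repeatedly combine the two least-probable nodes; the expected code length is the sum of the merged weights.
merge 1/45 + 2/45 → 1/15
merge 1/15 + 4/45 → 7/45
merge 7/45 + 7/45 → 14/45
merge 14/45 + 14/45 → 28/45
merge 17/45 + 28/45 → 1
L = 1/15 + 7/45 + 14/45 + 28/45 + 1 = 97/45 ≈ 2.156 bits/symbol.

2.156 bits/symbol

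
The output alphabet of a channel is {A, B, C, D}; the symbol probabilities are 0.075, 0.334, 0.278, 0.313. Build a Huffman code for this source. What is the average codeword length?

Repeatedly combine the two least-probable nodes; the expected code length is the sum of the merged weights.
merge 3/40 + 139/500 → 353/1000
merge 313/1000 + 167/500 → 647/1000
merge 353/1000 + 647/1000 → 1
L = 353/1000 + 647/1000 + 1 = 2 bits/symbol.

2 bits/symbol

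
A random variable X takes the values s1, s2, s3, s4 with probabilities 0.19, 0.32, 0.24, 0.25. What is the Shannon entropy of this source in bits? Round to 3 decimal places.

1.975 bits

H = −Σ pᵢ log₂ pᵢ.
−0.19·log₂(0.19) = 0.4552
−0.32·log₂(0.32) = 0.5260
−0.24·log₂(0.24) = 0.4941
−0.25·log₂(0.25) = 0.5000
Sum ≈ 1.9754 → 1.975 bits.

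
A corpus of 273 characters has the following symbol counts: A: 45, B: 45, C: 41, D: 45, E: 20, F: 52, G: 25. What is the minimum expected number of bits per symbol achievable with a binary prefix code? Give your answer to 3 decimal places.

2.810 bits/symbol

Probabilities are the counts divided by 273.
Repeatedly combine the two least-probable nodes; the expected code length is the sum of the merged weights.
merge 20/273 + 25/273 → 15/91
merge 41/273 + 15/91 → 86/273
merge 15/91 + 15/91 → 30/91
merge 15/91 + 4/21 → 97/273
merge 86/273 + 30/91 → 176/273
merge 97/273 + 176/273 → 1
L = 15/91 + 86/273 + 30/91 + 97/273 + 176/273 + 1 = 59/21 ≈ 2.810 bits/symbol.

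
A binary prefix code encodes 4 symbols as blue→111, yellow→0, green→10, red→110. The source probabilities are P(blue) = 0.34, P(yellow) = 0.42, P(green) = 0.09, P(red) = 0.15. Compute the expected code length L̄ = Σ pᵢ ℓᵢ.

2.07 bits/symbol

L̄ = Σ pᵢ·ℓᵢ = 0.34·3 + 0.42·1 + 0.09·2 + 0.15·3 = 2.07 bits/symbol.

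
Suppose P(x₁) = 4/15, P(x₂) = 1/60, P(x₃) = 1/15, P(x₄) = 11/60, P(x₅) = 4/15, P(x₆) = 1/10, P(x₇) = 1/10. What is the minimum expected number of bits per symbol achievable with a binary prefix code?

2.55 bits/symbol

Repeatedly combine the two least-probable nodes; the expected code length is the sum of the merged weights.
merge 1/60 + 1/15 → 1/12
merge 1/12 + 1/10 → 11/60
merge 1/10 + 11/60 → 17/60
merge 11/60 + 4/15 → 9/20
merge 4/15 + 17/60 → 11/20
merge 9/20 + 11/20 → 1
L = 1/12 + 11/60 + 17/60 + 9/20 + 11/20 + 1 = 51/20 = 2.55 bits/symbol.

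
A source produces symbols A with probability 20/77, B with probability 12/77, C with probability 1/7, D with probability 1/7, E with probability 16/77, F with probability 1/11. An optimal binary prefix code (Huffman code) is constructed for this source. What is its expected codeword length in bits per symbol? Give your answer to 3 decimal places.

2.532 bits/symbol

Repeatedly combine the two least-probable nodes; the expected code length is the sum of the merged weights.
merge 1/11 + 1/7 → 18/77
merge 1/7 + 12/77 → 23/77
merge 16/77 + 18/77 → 34/77
merge 20/77 + 23/77 → 43/77
merge 34/77 + 43/77 → 1
L = 18/77 + 23/77 + 34/77 + 43/77 + 1 = 195/77 ≈ 2.532 bits/symbol.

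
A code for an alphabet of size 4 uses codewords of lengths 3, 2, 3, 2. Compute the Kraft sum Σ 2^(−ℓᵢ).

With common denominator 2^3 = 8: Σ 2^(−ℓᵢ) = 1/8 + 2/8 + 1/8 + 2/8 = 6/8 = 0.75.

0.75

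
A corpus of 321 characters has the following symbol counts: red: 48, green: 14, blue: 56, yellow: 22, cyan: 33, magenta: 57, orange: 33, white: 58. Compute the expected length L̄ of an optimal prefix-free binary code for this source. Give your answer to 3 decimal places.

2.931 bits/symbol

Probabilities are the counts divided by 321.
Repeatedly combine the two least-probable nodes; the expected code length is the sum of the merged weights.
merge 14/321 + 22/321 → 12/107
merge 11/107 + 11/107 → 22/107
merge 12/107 + 16/107 → 28/107
merge 56/321 + 19/107 → 113/321
merge 58/321 + 22/107 → 124/321
merge 28/107 + 113/321 → 197/321
merge 124/321 + 197/321 → 1
L = 12/107 + 22/107 + 28/107 + 113/321 + 124/321 + 197/321 + 1 = 941/321 ≈ 2.931 bits/symbol.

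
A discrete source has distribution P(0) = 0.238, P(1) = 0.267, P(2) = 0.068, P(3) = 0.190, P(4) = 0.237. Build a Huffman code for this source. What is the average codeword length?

2.258 bits/symbol

Repeatedly combine the two least-probable nodes; the expected code length is the sum of the merged weights.
merge 17/250 + 19/100 → 129/500
merge 237/1000 + 119/500 → 19/40
merge 129/500 + 267/1000 → 21/40
merge 19/40 + 21/40 → 1
L = 129/500 + 19/40 + 21/40 + 1 = 1129/500 = 2.258 bits/symbol.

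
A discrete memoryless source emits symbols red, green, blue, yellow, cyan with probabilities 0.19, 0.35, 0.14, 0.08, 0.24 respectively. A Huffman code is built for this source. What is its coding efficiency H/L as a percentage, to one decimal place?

97.7%

Entropy H = −Σ p log₂ p ≈ 2.1681 bits.
Huffman merges: 2/25+7/50→11/50; 19/100+11/50→41/100; 6/25+7/20→59/100; 41/100+59/100→1. L = 111/50 ≈ 2.2200.
Efficiency = H/L = 2.1681/2.2200 = 97.7%.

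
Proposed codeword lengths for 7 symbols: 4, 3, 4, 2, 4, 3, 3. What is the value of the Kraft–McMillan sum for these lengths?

0.8125

With common denominator 2^4 = 16: Σ 2^(−ℓᵢ) = 1/16 + 2/16 + 1/16 + 4/16 + 1/16 + 2/16 + 2/16 = 13/16 = 0.8125.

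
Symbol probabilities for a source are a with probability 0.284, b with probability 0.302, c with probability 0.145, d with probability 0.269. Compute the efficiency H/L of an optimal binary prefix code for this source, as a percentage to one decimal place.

Entropy H = −Σ p log₂ p ≈ 1.9509 bits.
Huffman merges: 29/200+269/1000→207/500; 71/250+151/500→293/500; 207/500+293/500→1. L = 2 ≈ 2.0000.
Efficiency = H/L = 1.9509/2.0000 = 97.5%.

97.5%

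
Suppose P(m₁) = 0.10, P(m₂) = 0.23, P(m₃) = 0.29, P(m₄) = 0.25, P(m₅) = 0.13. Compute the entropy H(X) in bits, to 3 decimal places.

2.220 bits

H = −Σ pᵢ log₂ pᵢ.
−0.10·log₂(0.10) = 0.3322
−0.23·log₂(0.23) = 0.4877
−0.29·log₂(0.29) = 0.5179
−0.25·log₂(0.25) = 0.5000
−0.13·log₂(0.13) = 0.3826
Sum ≈ 2.2204 → 2.220 bits.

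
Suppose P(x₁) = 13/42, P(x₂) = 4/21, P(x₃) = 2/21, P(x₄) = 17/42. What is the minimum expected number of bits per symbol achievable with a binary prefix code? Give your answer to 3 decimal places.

Repeatedly combine the two least-probable nodes; the expected code length is the sum of the merged weights.
merge 2/21 + 4/21 → 2/7
merge 2/7 + 13/42 → 25/42
merge 17/42 + 25/42 → 1
L = 2/7 + 25/42 + 1 = 79/42 ≈ 1.881 bits/symbol.

1.881 bits/symbol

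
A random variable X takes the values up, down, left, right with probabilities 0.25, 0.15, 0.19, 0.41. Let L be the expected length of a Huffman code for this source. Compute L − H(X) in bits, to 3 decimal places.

Entropy H = −Σ p log₂ p ≈ 1.8932 bits.
Huffman merges: 3/20+19/100→17/50; 1/4+17/50→59/100; 41/100+59/100→1. L = 193/100 ≈ 1.9300.
L − H = 1.9300 − 1.8932 = 0.037 bits.

0.037 bits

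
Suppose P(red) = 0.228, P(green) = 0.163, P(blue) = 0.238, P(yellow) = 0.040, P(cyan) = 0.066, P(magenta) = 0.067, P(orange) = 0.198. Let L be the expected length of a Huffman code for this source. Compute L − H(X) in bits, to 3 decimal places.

0.041 bits

Entropy H = −Σ p log₂ p ≈ 2.5742 bits.
Huffman merges: 1/25+33/500→53/500; 67/1000+53/500→173/1000; 163/1000+173/1000→42/125; 99/500+57/250→213/500; 119/500+42/125→287/500; 213/500+287/500→1. L = 523/200 ≈ 2.6150.
L − H = 2.6150 − 2.5742 = 0.041 bits.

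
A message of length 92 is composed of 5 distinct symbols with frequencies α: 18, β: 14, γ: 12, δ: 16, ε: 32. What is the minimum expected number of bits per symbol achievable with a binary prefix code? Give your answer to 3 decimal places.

2.283 bits/symbol

Probabilities are the counts divided by 92.
Repeatedly combine the two least-probable nodes; the expected code length is the sum of the merged weights.
merge 3/23 + 7/46 → 13/46
merge 4/23 + 9/46 → 17/46
merge 13/46 + 8/23 → 29/46
merge 17/46 + 29/46 → 1
L = 13/46 + 17/46 + 29/46 + 1 = 105/46 ≈ 2.283 bits/symbol.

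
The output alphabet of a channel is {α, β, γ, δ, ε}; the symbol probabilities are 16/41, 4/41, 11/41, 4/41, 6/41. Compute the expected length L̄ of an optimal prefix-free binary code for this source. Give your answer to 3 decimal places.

2.146 bits/symbol

Repeatedly combine the two least-probable nodes; the expected code length is the sum of the merged weights.
merge 4/41 + 4/41 → 8/41
merge 6/41 + 8/41 → 14/41
merge 11/41 + 14/41 → 25/41
merge 16/41 + 25/41 → 1
L = 8/41 + 14/41 + 25/41 + 1 = 88/41 ≈ 2.146 bits/symbol.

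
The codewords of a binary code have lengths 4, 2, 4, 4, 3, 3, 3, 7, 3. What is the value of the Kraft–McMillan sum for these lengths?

0.9453125

With common denominator 2^7 = 128: Σ 2^(−ℓᵢ) = 8/128 + 32/128 + 8/128 + 8/128 + 16/128 + 16/128 + 16/128 + 1/128 + 16/128 = 121/128 = 0.9453125.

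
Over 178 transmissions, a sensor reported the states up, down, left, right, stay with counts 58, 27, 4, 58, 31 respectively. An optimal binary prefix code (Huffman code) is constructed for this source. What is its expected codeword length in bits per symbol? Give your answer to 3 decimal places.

2.174 bits/symbol

Probabilities are the counts divided by 178.
Repeatedly combine the two least-probable nodes; the expected code length is the sum of the merged weights.
merge 2/89 + 27/178 → 31/178
merge 31/178 + 31/178 → 31/89
merge 29/89 + 29/89 → 58/89
merge 31/89 + 58/89 → 1
L = 31/178 + 31/89 + 58/89 + 1 = 387/178 ≈ 2.174 bits/symbol.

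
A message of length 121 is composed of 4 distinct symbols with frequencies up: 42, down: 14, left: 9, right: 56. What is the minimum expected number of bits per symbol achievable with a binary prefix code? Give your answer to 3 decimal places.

1.727 bits/symbol

Probabilities are the counts divided by 121.
Repeatedly combine the two least-probable nodes; the expected code length is the sum of the merged weights.
merge 9/121 + 14/121 → 23/121
merge 23/121 + 42/121 → 65/121
merge 56/121 + 65/121 → 1
L = 23/121 + 65/121 + 1 = 19/11 ≈ 1.727 bits/symbol.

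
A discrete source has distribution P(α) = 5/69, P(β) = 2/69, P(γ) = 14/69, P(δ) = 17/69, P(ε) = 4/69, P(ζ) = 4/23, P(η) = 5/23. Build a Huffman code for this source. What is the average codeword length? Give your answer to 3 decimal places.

Repeatedly combine the two least-probable nodes; the expected code length is the sum of the merged weights.
merge 2/69 + 4/69 → 2/23
merge 5/69 + 2/23 → 11/69
merge 11/69 + 4/23 → 1/3
merge 14/69 + 5/23 → 29/69
merge 17/69 + 1/3 → 40/69
merge 29/69 + 40/69 → 1
L = 2/23 + 11/69 + 1/3 + 29/69 + 40/69 + 1 = 178/69 ≈ 2.580 bits/symbol.

2.580 bits/symbol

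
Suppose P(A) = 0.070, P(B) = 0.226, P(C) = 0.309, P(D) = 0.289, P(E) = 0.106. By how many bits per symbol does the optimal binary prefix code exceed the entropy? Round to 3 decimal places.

0.038 bits

Entropy H = −Σ p log₂ p ≈ 2.1378 bits.
Huffman merges: 7/100+53/500→22/125; 22/125+113/500→201/500; 289/1000+309/1000→299/500; 201/500+299/500→1. L = 272/125 ≈ 2.1760.
L − H = 2.1760 − 2.1378 = 0.038 bits.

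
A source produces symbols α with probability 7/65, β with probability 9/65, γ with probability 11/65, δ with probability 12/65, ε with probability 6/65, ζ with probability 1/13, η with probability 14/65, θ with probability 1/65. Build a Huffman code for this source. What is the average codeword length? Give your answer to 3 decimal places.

Repeatedly combine the two least-probable nodes; the expected code length is the sum of the merged weights.
merge 1/65 + 1/13 → 6/65
merge 6/65 + 6/65 → 12/65
merge 7/65 + 9/65 → 16/65
merge 11/65 + 12/65 → 23/65
merge 12/65 + 14/65 → 2/5
merge 16/65 + 23/65 → 3/5
merge 2/5 + 3/5 → 1
L = 6/65 + 12/65 + 16/65 + 23/65 + 2/5 + 3/5 + 1 = 187/65 ≈ 2.877 bits/symbol.

2.877 bits/symbol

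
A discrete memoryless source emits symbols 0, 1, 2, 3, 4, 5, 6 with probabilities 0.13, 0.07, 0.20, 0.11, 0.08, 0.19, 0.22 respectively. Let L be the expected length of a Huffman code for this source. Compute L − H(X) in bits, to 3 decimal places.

Entropy H = −Σ p log₂ p ≈ 2.6932 bits.
Huffman merges: 7/100+2/25→3/20; 11/100+13/100→6/25; 3/20+19/100→17/50; 1/5+11/50→21/50; 6/25+17/50→29/50; 21/50+29/50→1. L = 273/100 ≈ 2.7300.
L − H = 2.7300 − 2.6932 = 0.037 bits.

0.037 bits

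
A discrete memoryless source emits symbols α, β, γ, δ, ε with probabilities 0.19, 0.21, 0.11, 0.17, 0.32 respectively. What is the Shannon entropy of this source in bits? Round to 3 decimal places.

H = −Σ pᵢ log₂ pᵢ.
−0.19·log₂(0.19) = 0.4552
−0.21·log₂(0.21) = 0.4728
−0.11·log₂(0.11) = 0.3503
−0.17·log₂(0.17) = 0.4346
−0.32·log₂(0.32) = 0.5260
Sum ≈ 2.2390 → 2.239 bits.

2.239 bits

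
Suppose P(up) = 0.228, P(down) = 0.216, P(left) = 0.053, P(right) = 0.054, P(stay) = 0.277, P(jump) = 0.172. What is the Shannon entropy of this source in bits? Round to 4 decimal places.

2.3657 bits

H = −Σ pᵢ log₂ pᵢ.
−0.228·log₂(0.228) = 0.4863
−0.216·log₂(0.216) = 0.4776
−0.053·log₂(0.053) = 0.2246
−0.054·log₂(0.054) = 0.2274
−0.277·log₂(0.277) = 0.5130
−0.172·log₂(0.172) = 0.4368
Sum ≈ 2.3657 → 2.3657 bits.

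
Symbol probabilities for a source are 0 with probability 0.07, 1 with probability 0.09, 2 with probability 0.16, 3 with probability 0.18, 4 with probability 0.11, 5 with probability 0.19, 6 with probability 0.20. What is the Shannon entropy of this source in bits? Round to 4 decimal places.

H = −Σ pᵢ log₂ pᵢ.
−0.07·log₂(0.07) = 0.2686
−0.09·log₂(0.09) = 0.3127
−0.16·log₂(0.16) = 0.4230
−0.18·log₂(0.18) = 0.4453
−0.11·log₂(0.11) = 0.3503
−0.19·log₂(0.19) = 0.4552
−0.20·log₂(0.20) = 0.4644
Sum ≈ 2.7194 → 2.7194 bits.

2.7194 bits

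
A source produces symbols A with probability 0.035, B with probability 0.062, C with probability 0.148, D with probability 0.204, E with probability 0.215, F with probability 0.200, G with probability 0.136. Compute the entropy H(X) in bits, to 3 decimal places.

2.626 bits

H = −Σ pᵢ log₂ pᵢ.
−0.035·log₂(0.035) = 0.1693
−0.062·log₂(0.062) = 0.2487
−0.148·log₂(0.148) = 0.4079
−0.204·log₂(0.204) = 0.4678
−0.215·log₂(0.215) = 0.4768
−0.200·log₂(0.200) = 0.4644
−0.136·log₂(0.136) = 0.3915
Sum ≈ 2.6264 → 2.626 bits.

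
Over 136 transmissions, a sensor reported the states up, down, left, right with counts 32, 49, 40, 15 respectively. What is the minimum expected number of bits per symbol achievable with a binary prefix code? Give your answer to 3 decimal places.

Probabilities are the counts divided by 136.
Repeatedly combine the two least-probable nodes; the expected code length is the sum of the merged weights.
merge 15/136 + 4/17 → 47/136
merge 5/17 + 47/136 → 87/136
merge 49/136 + 87/136 → 1
L = 47/136 + 87/136 + 1 = 135/68 ≈ 1.985 bits/symbol.

1.985 bits/symbol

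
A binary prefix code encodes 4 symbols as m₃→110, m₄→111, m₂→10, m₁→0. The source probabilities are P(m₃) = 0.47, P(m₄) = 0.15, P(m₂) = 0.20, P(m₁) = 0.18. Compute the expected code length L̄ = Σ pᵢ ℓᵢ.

2.44 bits/symbol

L̄ = Σ pᵢ·ℓᵢ = 0.47·3 + 0.15·3 + 0.20·2 + 0.18·1 = 2.44 bits/symbol.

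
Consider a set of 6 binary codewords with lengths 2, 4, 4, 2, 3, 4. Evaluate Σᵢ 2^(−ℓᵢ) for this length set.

0.8125

With common denominator 2^4 = 16: Σ 2^(−ℓᵢ) = 4/16 + 1/16 + 1/16 + 4/16 + 2/16 + 1/16 = 13/16 = 0.8125.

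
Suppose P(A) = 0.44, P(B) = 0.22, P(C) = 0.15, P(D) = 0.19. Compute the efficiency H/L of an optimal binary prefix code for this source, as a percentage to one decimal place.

98.3%

Entropy H = −Σ p log₂ p ≈ 1.8675 bits.
Huffman merges: 3/20+19/100→17/50; 11/50+17/50→14/25; 11/25+14/25→1. L = 19/10 ≈ 1.9000.
Efficiency = H/L = 1.8675/1.9000 = 98.3%.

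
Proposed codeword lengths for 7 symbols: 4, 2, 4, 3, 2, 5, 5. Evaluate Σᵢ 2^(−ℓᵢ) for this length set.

With common denominator 2^5 = 32: Σ 2^(−ℓᵢ) = 2/32 + 8/32 + 2/32 + 4/32 + 8/32 + 1/32 + 1/32 = 26/32 = 0.8125.

0.8125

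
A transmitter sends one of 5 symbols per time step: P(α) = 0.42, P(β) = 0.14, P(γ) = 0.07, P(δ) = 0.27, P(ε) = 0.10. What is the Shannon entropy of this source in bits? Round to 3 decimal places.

2.034 bits

H = −Σ pᵢ log₂ pᵢ.
−0.42·log₂(0.42) = 0.5256
−0.14·log₂(0.14) = 0.3971
−0.07·log₂(0.07) = 0.2686
−0.27·log₂(0.27) = 0.5100
−0.10·log₂(0.10) = 0.3322
Sum ≈ 2.0335 → 2.034 bits.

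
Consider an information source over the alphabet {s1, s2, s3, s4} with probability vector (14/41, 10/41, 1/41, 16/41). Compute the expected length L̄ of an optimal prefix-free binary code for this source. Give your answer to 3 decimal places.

1.878 bits/symbol

Repeatedly combine the two least-probable nodes; the expected code length is the sum of the merged weights.
merge 1/41 + 10/41 → 11/41
merge 11/41 + 14/41 → 25/41
merge 16/41 + 25/41 → 1
L = 11/41 + 25/41 + 1 = 77/41 ≈ 1.878 bits/symbol.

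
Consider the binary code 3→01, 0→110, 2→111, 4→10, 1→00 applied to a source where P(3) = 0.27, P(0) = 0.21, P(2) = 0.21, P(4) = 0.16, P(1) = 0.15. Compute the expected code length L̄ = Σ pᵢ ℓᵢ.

L̄ = Σ pᵢ·ℓᵢ = 0.27·2 + 0.21·3 + 0.21·3 + 0.16·2 + 0.15·2 = 2.42 bits/symbol.

2.42 bits/symbol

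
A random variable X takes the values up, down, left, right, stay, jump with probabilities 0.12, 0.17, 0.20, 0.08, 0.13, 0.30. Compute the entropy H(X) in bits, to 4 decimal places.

2.4613 bits

H = −Σ pᵢ log₂ pᵢ.
−0.12·log₂(0.12) = 0.3671
−0.17·log₂(0.17) = 0.4346
−0.20·log₂(0.20) = 0.4644
−0.08·log₂(0.08) = 0.2915
−0.13·log₂(0.13) = 0.3826
−0.30·log₂(0.30) = 0.5211
Sum ≈ 2.4613 → 2.4613 bits.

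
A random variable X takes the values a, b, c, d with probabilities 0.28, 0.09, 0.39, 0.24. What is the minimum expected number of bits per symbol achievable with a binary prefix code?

Repeatedly combine the two least-probable nodes; the expected code length is the sum of the merged weights.
merge 9/100 + 6/25 → 33/100
merge 7/25 + 33/100 → 61/100
merge 39/100 + 61/100 → 1
L = 33/100 + 61/100 + 1 = 97/50 = 1.94 bits/symbol.

1.94 bits/symbol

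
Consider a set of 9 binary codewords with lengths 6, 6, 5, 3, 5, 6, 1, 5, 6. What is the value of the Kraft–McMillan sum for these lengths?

0.78125

With common denominator 2^6 = 64: Σ 2^(−ℓᵢ) = 1/64 + 1/64 + 2/64 + 8/64 + 2/64 + 1/64 + 32/64 + 2/64 + 1/64 = 50/64 = 0.78125.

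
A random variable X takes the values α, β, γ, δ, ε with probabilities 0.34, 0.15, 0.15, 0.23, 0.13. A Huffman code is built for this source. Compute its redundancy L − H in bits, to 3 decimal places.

0.059 bits

Entropy H = −Σ p log₂ p ≈ 2.2206 bits.
Huffman merges: 13/100+3/20→7/25; 3/20+23/100→19/50; 7/25+17/50→31/50; 19/50+31/50→1. L = 57/25 ≈ 2.2800.
L − H = 2.2800 − 2.2206 = 0.059 bits.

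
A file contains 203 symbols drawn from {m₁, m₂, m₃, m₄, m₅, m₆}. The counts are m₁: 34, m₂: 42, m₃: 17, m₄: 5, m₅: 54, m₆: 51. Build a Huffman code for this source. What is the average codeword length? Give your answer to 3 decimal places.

2.384 bits/symbol

Probabilities are the counts divided by 203.
Repeatedly combine the two least-probable nodes; the expected code length is the sum of the merged weights.
merge 5/203 + 17/203 → 22/203
merge 22/203 + 34/203 → 8/29
merge 6/29 + 51/203 → 93/203
merge 54/203 + 8/29 → 110/203
merge 93/203 + 110/203 → 1
L = 22/203 + 8/29 + 93/203 + 110/203 + 1 = 484/203 ≈ 2.384 bits/symbol.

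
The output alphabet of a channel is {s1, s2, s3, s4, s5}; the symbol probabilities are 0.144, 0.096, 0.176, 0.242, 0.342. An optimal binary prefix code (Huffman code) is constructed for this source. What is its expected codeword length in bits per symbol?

2.24 bits/symbol

Repeatedly combine the two least-probable nodes; the expected code length is the sum of the merged weights.
merge 12/125 + 18/125 → 6/25
merge 22/125 + 6/25 → 52/125
merge 121/500 + 171/500 → 73/125
merge 52/125 + 73/125 → 1
L = 6/25 + 52/125 + 73/125 + 1 = 56/25 = 2.24 bits/symbol.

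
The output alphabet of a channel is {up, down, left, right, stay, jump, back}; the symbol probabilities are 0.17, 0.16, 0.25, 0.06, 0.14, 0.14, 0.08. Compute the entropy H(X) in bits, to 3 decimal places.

2.687 bits

H = −Σ pᵢ log₂ pᵢ.
−0.17·log₂(0.17) = 0.4346
−0.16·log₂(0.16) = 0.4230
−0.25·log₂(0.25) = 0.5000
−0.06·log₂(0.06) = 0.2435
−0.14·log₂(0.14) = 0.3971
−0.14·log₂(0.14) = 0.3971
−0.08·log₂(0.08) = 0.2915
Sum ≈ 2.6869 → 2.687 bits.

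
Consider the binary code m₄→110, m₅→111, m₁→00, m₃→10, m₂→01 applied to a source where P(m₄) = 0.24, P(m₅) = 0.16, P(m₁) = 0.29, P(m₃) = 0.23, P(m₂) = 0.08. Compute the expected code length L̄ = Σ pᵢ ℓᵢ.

2.4 bits/symbol

L̄ = Σ pᵢ·ℓᵢ = 0.24·3 + 0.16·3 + 0.29·2 + 0.23·2 + 0.08·2 = 2.4 bits/symbol.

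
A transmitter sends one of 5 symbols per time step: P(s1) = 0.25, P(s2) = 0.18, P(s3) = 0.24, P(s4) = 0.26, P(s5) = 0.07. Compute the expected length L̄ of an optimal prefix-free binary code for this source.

2.25 bits/symbol

Repeatedly combine the two least-probable nodes; the expected code length is the sum of the merged weights.
merge 7/100 + 9/50 → 1/4
merge 6/25 + 1/4 → 49/100
merge 1/4 + 13/50 → 51/100
merge 49/100 + 51/100 → 1
L = 1/4 + 49/100 + 51/100 + 1 = 9/4 = 2.25 bits/symbol.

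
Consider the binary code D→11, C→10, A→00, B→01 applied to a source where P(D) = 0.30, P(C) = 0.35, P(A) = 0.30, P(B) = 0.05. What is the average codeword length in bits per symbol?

L̄ = Σ pᵢ·ℓᵢ = 0.30·2 + 0.35·2 + 0.30·2 + 0.05·2 = 2 bits/symbol.

2 bits/symbol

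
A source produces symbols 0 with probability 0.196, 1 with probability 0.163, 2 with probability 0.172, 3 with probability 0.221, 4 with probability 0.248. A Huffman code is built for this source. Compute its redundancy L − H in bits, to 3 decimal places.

0.031 bits

Entropy H = −Σ p log₂ p ≈ 2.3044 bits.
Huffman merges: 163/1000+43/250→67/200; 49/250+221/1000→417/1000; 31/125+67/200→583/1000; 417/1000+583/1000→1. L = 467/200 ≈ 2.3350.
L − H = 2.3350 − 2.3044 = 0.031 bits.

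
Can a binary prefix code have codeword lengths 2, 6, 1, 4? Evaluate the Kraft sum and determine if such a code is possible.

0.828125; yes

With common denominator 2^6 = 64: Σ 2^(−ℓᵢ) = 16/64 + 1/64 + 32/64 + 4/64 = 53/64 = 0.828125.
Kraft's inequality requires Σ ≤ 1; here Σ = 0.828125 ≤ 1, so such a prefix code exists.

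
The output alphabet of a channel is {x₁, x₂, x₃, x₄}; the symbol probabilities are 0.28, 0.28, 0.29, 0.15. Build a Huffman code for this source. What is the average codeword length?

2 bits/symbol

Repeatedly combine the two least-probable nodes; the expected code length is the sum of the merged weights.
merge 3/20 + 7/25 → 43/100
merge 7/25 + 29/100 → 57/100
merge 43/100 + 57/100 → 1
L = 43/100 + 57/100 + 1 = 2 bits/symbol.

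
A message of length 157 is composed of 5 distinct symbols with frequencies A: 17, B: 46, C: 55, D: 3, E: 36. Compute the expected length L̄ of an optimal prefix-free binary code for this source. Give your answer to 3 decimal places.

2.127 bits/symbol

Probabilities are the counts divided by 157.
Repeatedly combine the two least-probable nodes; the expected code length is the sum of the merged weights.
merge 3/157 + 17/157 → 20/157
merge 20/157 + 36/157 → 56/157
merge 46/157 + 55/157 → 101/157
merge 56/157 + 101/157 → 1
L = 20/157 + 56/157 + 101/157 + 1 = 334/157 ≈ 2.127 bits/symbol.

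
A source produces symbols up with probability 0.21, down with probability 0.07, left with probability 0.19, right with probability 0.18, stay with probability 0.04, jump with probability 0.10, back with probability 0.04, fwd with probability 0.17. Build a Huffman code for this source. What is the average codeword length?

2.83 bits/symbol

Repeatedly combine the two least-probable nodes; the expected code length is the sum of the merged weights.
merge 1/25 + 1/25 → 2/25
merge 7/100 + 2/25 → 3/20
merge 1/10 + 3/20 → 1/4
merge 17/100 + 9/50 → 7/20
merge 19/100 + 21/100 → 2/5
merge 1/4 + 7/20 → 3/5
merge 2/5 + 3/5 → 1
L = 2/25 + 3/20 + 1/4 + 7/20 + 2/5 + 3/5 + 1 = 283/100 = 2.83 bits/symbol.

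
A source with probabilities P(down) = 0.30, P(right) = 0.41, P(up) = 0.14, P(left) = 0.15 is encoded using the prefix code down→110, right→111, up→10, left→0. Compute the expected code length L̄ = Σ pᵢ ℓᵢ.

2.56 bits/symbol

L̄ = Σ pᵢ·ℓᵢ = 0.30·3 + 0.41·3 + 0.14·2 + 0.15·1 = 2.56 bits/symbol.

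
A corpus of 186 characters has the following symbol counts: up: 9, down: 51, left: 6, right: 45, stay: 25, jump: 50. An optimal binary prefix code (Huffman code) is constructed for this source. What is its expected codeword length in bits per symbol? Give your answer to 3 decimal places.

2.296 bits/symbol

Probabilities are the counts divided by 186.
Repeatedly combine the two least-probable nodes; the expected code length is the sum of the merged weights.
merge 1/31 + 3/62 → 5/62
merge 5/62 + 25/186 → 20/93
merge 20/93 + 15/62 → 85/186
merge 25/93 + 17/62 → 101/186
merge 85/186 + 101/186 → 1
L = 5/62 + 20/93 + 85/186 + 101/186 + 1 = 427/186 ≈ 2.296 bits/symbol.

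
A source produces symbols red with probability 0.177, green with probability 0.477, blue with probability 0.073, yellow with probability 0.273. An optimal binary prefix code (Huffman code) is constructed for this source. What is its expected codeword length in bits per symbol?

Repeatedly combine the two least-probable nodes; the expected code length is the sum of the merged weights.
merge 73/1000 + 177/1000 → 1/4
merge 1/4 + 273/1000 → 523/1000
merge 477/1000 + 523/1000 → 1
L = 1/4 + 523/1000 + 1 = 1773/1000 = 1.773 bits/symbol.

1.773 bits/symbol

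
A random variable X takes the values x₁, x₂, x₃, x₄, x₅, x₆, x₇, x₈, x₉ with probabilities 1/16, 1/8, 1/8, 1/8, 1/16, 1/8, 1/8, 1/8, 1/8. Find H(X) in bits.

3.125 bits

Each probability is a power of 1/2, so log₂(1/p) is an integer.
H = Σ p·log₂(1/p) = 1/16·4 + 1/8·3 + 1/8·3 + 1/8·3 + 1/16·4 + 1/8·3 + 1/8·3 + 1/8·3 + 1/8·3 = 3.125 bits.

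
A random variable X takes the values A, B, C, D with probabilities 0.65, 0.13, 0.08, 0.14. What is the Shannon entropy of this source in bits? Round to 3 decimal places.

1.475 bits

H = −Σ pᵢ log₂ pᵢ.
−0.65·log₂(0.65) = 0.4040
−0.13·log₂(0.13) = 0.3826
−0.08·log₂(0.08) = 0.2915
−0.14·log₂(0.14) = 0.3971
Sum ≈ 1.4752 → 1.475 bits.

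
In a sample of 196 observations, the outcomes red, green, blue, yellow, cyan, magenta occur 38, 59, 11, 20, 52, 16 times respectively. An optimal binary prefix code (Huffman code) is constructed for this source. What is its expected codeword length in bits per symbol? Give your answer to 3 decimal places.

2.378 bits/symbol

Probabilities are the counts divided by 196.
Repeatedly combine the two least-probable nodes; the expected code length is the sum of the merged weights.
merge 11/196 + 4/49 → 27/196
merge 5/49 + 27/196 → 47/196
merge 19/98 + 47/196 → 85/196
merge 13/49 + 59/196 → 111/196
merge 85/196 + 111/196 → 1
L = 27/196 + 47/196 + 85/196 + 111/196 + 1 = 233/98 ≈ 2.378 bits/symbol.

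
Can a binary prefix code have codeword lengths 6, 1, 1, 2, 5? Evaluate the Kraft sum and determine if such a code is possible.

With common denominator 2^6 = 64: Σ 2^(−ℓᵢ) = 1/64 + 32/64 + 32/64 + 16/64 + 2/64 = 83/64 = 1.296875.
Kraft's inequality requires Σ ≤ 1; here Σ = 1.296875 > 1, so no such prefix code exists.

1.296875; no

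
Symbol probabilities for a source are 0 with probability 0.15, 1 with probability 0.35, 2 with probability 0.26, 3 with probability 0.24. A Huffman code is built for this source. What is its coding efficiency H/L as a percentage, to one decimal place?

97.0%

Entropy H = −Σ p log₂ p ≈ 1.9401 bits.
Huffman merges: 3/20+6/25→39/100; 13/50+7/20→61/100; 39/100+61/100→1. L = 2 ≈ 2.0000.
Efficiency = H/L = 1.9401/2.0000 = 97.0%.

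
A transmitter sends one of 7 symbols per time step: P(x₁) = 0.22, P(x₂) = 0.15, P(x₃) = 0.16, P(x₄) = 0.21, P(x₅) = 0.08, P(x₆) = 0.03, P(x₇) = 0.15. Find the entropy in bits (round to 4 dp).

H = −Σ pᵢ log₂ pᵢ.
−0.22·log₂(0.22) = 0.4806
−0.15·log₂(0.15) = 0.4105
−0.16·log₂(0.16) = 0.4230
−0.21·log₂(0.21) = 0.4728
−0.08·log₂(0.08) = 0.2915
−0.03·log₂(0.03) = 0.1518
−0.15·log₂(0.15) = 0.4105
Sum ≈ 2.6408 → 2.6408 bits.

2.6408 bits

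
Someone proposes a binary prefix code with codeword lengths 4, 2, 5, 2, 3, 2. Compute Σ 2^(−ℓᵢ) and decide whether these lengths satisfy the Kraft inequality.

0.96875; yes

With common denominator 2^5 = 32: Σ 2^(−ℓᵢ) = 2/32 + 8/32 + 1/32 + 8/32 + 4/32 + 8/32 = 31/32 = 0.96875.
Kraft's inequality requires Σ ≤ 1; here Σ = 0.96875 ≤ 1, so such a prefix code exists.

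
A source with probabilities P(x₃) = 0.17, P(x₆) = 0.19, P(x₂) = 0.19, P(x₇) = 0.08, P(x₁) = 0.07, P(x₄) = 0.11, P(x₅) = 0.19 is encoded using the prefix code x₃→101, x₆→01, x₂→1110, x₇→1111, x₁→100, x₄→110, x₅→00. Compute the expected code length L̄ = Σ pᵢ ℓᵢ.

2.89 bits/symbol

L̄ = Σ pᵢ·ℓᵢ = 0.17·3 + 0.19·2 + 0.19·4 + 0.08·4 + 0.07·3 + 0.11·3 + 0.19·2 = 2.89 bits/symbol.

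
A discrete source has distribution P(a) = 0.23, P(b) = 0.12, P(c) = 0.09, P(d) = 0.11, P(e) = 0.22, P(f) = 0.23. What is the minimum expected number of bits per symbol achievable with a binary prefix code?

2.52 bits/symbol

Repeatedly combine the two least-probable nodes; the expected code length is the sum of the merged weights.
merge 9/100 + 11/100 → 1/5
merge 3/25 + 1/5 → 8/25
merge 11/50 + 23/100 → 9/20
merge 23/100 + 8/25 → 11/20
merge 9/20 + 11/20 → 1
L = 1/5 + 8/25 + 9/20 + 11/20 + 1 = 63/25 = 2.52 bits/symbol.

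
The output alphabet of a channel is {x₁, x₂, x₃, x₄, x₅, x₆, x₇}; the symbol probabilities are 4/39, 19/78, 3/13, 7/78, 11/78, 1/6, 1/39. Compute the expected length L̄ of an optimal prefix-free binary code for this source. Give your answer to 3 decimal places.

2.641 bits/symbol

Repeatedly combine the two least-probable nodes; the expected code length is the sum of the merged weights.
merge 1/39 + 7/78 → 3/26
merge 4/39 + 3/26 → 17/78
merge 11/78 + 1/6 → 4/13
merge 17/78 + 3/13 → 35/78
merge 19/78 + 4/13 → 43/78
merge 35/78 + 43/78 → 1
L = 3/26 + 17/78 + 4/13 + 35/78 + 43/78 + 1 = 103/39 ≈ 2.641 bits/symbol.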